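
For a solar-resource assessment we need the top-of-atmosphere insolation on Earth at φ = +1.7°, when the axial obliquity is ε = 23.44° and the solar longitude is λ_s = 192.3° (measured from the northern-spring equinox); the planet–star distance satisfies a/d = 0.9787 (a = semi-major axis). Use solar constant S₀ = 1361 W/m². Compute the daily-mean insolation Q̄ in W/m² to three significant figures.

Q̄ ≈ 412 W/m²

Solar declination: sin δ = sin ε · sin λ_s = sin 23.44° × sin 192.3° = -0.08474, so δ = -4.861°.
cos H₀ = −tan(+1.7°) tan(-4.861°) = 0.0025, H₀ = 1.5683 rad.
Bracket: H₀ sin φ sin δ + cos φ cos δ sin H₀ = 1.5683×0.02967×-0.08474 + 0.99956×0.99640×1.00000 = -0.003943 + 0.995962 = 0.992019.
Inverse-square distance factor (a/d)² = 0.9787² = 0.957854.
Q̄ = (S₀/π) × 0.957854 × [bracket] = (1361/π) × 0.957854 × 0.992019 = 411.6 W/m².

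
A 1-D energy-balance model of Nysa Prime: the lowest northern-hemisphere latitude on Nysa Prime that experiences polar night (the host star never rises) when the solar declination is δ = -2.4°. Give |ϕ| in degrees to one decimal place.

Polar night requires cos h₀ = −tan ϕ tan δ ≥ 1, i.e. tan ϕ tan δ ≤ −1.
The boundary is |tan ϕ| · |tan δ| = 1, so |ϕ| = 90° − |δ| = 90° − 2.4° = 87.6° in the northern hemisphere.

|ϕ| = 87.6°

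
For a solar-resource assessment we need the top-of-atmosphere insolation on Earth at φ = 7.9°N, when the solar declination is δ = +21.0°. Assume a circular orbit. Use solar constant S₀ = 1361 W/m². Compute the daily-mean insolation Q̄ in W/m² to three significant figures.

cos H₀ = −tan(+7.9°) tan(+21.000°) = -0.0533, H₀ = 1.6241 rad.
Bracket: H₀ sin φ sin δ + cos φ cos δ sin H₀ = 1.6241×0.13744×0.35837 + 0.99051×0.93358×0.99858 = 0.079994 + 0.923407 = 1.003401.
Q̄ = (S₀/π) × [bracket] = (1361/π) × 1.003401 = 434.7 W/m².

Q̄ ≈ 435 W/m²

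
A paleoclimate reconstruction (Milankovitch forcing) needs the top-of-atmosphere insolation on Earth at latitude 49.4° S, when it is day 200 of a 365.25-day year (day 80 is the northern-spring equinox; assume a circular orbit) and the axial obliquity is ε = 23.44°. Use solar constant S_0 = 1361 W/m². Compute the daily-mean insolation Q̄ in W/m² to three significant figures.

Solar longitude: L_s = 360° × (200 − 80)/365.25 = 118.275°.
sin δ = sin 23.44° × sin 118.275° = 0.35033, so δ = +20.507°.
cos h₀ = −tan(-49.4°) tan(+20.507°) = 0.4364, h₀ = 1.1192 rad.
Bracket: h₀ sin ϕ sin δ + cos ϕ cos δ sin h₀ = 1.1192×-0.75927×0.35033 + 0.65077×0.93663×0.89976 = -0.297702 + 0.548431 = 0.250729.
Q̄ = (S_0/π) × [bracket] = (1361/π) × 0.250729 = 108.6 W/m².

Q̄ ≈ 109 W/m²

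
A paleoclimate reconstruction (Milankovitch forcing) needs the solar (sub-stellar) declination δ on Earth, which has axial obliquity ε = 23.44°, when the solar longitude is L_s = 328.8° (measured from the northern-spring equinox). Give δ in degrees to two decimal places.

δ = -11.89°

sin δ = sin ε · sin L_s = sin 23.44° × sin 328.8° = -0.206065.
δ = arcsin(-0.206065) = -11.89°.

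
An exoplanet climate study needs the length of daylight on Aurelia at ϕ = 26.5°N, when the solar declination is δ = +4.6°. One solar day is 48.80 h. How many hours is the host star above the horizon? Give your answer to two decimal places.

cos h₀ = −tan ϕ · tan δ = −tan(+26.5°) × tan(+4.600°) = -0.0401, so h₀ = 1.6109 rad = 92.30°.
Daylight = 2h₀/(2π) × 48.80 h = (1.6109/π) × 48.80 = 25.02 h.

25.02 h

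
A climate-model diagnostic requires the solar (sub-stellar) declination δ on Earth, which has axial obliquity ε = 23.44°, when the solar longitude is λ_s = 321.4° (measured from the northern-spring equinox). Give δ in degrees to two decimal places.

δ = -14.37°

sin δ = sin ε · sin λ_s = sin 23.44° × sin 321.4° = -0.248172.
δ = arcsin(-0.248172) = -14.37°.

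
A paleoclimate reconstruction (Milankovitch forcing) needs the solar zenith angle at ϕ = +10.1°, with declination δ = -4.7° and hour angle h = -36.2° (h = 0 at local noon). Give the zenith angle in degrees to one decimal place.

θ_z = 39.0°

cos θ_z = sin ϕ sin δ + cos ϕ cos δ cos h = -0.014369 + 0.791784 = 0.777415.
θ_z = arccos(0.777415) = 39.0°.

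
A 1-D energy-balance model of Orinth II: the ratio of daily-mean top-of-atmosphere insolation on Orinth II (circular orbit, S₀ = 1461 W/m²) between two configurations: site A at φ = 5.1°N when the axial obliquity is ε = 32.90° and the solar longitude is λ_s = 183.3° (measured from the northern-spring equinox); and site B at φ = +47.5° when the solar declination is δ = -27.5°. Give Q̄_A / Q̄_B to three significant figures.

— Configuration A (φ=+5.1°):
Solar declination: sin δ = sin ε · sin λ_s = sin 32.90° × sin 183.3° = -0.03127, so δ = -1.792°.
cos H₀ = −tan(+5.1°) tan(-1.792°) = 0.0028, H₀ = 1.5680 rad.
Bracket: H₀ sin φ sin δ + cos φ cos δ sin H₀ = 1.5680×0.08889×-0.03127 + 0.99604×0.99951×1.00000 = -0.004358 + 0.995552 = 0.991194.
Q̄ = (S₀/π) × [bracket] = (1461/π) × 0.991194 = 460.96 W/m².
— Configuration B (φ=+47.5°):
cos H₀ = −tan(+47.5°) tan(-27.500°) = 0.5681, H₀ = 0.9666 rad.
Bracket: H₀ sin φ sin δ + cos φ cos δ sin H₀ = 0.9666×0.73728×-0.46175 + 0.67559×0.88701×0.82296 = -0.329068 + 0.493163 = 0.164095.
Q̄ = (S₀/π) × [bracket] = (1461/π) × 0.164095 = 76.313 W/m².
Ratio Q̄_A / Q̄_B = 460.96 / 76.313 = 6.040.

Q̄_A / Q̄_B ≈ 6.04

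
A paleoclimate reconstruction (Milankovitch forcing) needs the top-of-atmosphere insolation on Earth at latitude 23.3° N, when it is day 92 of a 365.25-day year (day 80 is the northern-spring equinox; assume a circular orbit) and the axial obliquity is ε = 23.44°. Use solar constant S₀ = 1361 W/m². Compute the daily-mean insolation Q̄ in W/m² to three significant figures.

Q̄ ≈ 419 W/m²

Solar longitude: λ_s = 360° × (92 − 80)/365.25 = 11.828°.
sin δ = sin 23.44° × sin 11.828° = 0.08153, so δ = +4.677°.
cos H₀ = −tan(+23.3°) tan(+4.677°) = -0.0352, H₀ = 1.6060 rad.
Bracket: H₀ sin φ sin δ + cos φ cos δ sin H₀ = 1.6060×0.39555×0.08153 + 0.91845×0.99667×0.99938 = 0.051792 + 0.914824 = 0.966616.
Q̄ = (S₀/π) × [bracket] = (1361/π) × 0.966616 = 418.8 W/m².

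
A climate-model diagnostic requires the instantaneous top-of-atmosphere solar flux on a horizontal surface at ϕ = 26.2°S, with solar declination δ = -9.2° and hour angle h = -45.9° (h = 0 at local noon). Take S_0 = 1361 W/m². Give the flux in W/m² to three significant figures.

935 W/m²

cos θ_z = sin ϕ sin δ + cos ϕ cos δ cos h = 0.070588 + 0.616381 = 0.686969.
Flux = S_0 · cos θ_z = 1361 × 0.686969 = 935.0 W/m².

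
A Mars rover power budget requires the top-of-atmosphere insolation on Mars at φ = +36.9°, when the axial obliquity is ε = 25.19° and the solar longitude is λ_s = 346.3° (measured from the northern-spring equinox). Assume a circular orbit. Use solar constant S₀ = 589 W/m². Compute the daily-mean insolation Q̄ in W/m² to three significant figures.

Solar declination: sin δ = sin ε · sin λ_s = sin 25.19° × sin 346.3° = -0.10080, so δ = -5.785°.
cos H₀ = −tan(+36.9°) tan(-5.785°) = 0.0761, H₀ = 1.4946 rad.
Bracket: H₀ sin φ sin δ + cos φ cos δ sin H₀ = 1.4946×0.60042×-0.10080 + 0.79968×0.99491×0.99710 = -0.090457 + 0.793302 = 0.702845.
Q̄ = (S₀/π) × [bracket] = (589/π) × 0.702845 = 131.8 W/m².

Q̄ ≈ 132 W/m²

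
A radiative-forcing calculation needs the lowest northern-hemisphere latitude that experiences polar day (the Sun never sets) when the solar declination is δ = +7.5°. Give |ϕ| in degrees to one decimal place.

|ϕ| = 82.5°

Polar day requires cos h₀ = −tan ϕ tan δ ≤ −1, i.e. tan ϕ tan δ ≥ 1.
The boundary is |tan ϕ| · |tan δ| = 1, so |ϕ| = 90° − |δ| = 90° − 7.5° = 82.5° in the northern hemisphere.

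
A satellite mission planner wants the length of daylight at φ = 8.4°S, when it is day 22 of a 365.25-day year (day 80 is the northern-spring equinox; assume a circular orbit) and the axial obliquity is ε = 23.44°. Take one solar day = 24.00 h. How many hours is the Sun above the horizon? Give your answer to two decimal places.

Solar longitude: λ_s = 360° × (22 − 80)/365.25 = -57.166°, i.e. -57.166° + 360° = 302.834°.
sin δ = sin 23.44° × sin 302.834° = -0.33424, so δ = -19.526°.
cos H₀ = −tan φ · tan δ = −tan(-8.4°) × tan(-19.526°) = -0.0524, so H₀ = 1.6232 rad = 93.00°.
Daylight = 2H₀/(2π) × 24.00 h = (1.6232/π) × 24.00 = 12.40 h.

12.40 h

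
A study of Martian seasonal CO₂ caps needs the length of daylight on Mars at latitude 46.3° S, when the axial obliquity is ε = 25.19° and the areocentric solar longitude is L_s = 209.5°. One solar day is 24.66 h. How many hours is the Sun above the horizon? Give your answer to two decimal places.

14.11 h

sin δ = sin 25.19° × sin 209.5° = -0.20959, so δ = -12.098°.
cos h₀ = −tan ϕ · tan δ = −tan(-46.3°) × tan(-12.098°) = -0.2243, so h₀ = 1.7970 rad = 102.96°.
Daylight = 2h₀/(2π) × 24.66 h = (1.7970/π) × 24.66 = 14.11 h.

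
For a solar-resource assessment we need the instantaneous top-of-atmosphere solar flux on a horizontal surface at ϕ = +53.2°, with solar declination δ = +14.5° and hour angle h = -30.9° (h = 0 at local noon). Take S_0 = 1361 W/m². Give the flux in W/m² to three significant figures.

cos θ_z = sin ϕ sin δ + cos ϕ cos δ cos h = 0.200487 + 0.497629 = 0.698116.
Flux = S_0 · cos θ_z = 1361 × 0.698116 = 950.1 W/m².

950 W/m²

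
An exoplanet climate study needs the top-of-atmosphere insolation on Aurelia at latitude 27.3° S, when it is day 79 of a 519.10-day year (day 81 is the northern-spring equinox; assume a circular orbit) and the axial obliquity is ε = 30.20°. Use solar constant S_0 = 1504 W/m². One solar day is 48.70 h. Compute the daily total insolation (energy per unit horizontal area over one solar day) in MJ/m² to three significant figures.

75.3 MJ/m²

Solar longitude: L_s = 360° × (79 − 81)/519.10 = -1.387°, i.e. -1.387° + 360° = 358.613°.
sin δ = sin 30.20° × sin 358.613° = -0.01218, so δ = -0.698°.
cos h₀ = −tan(-27.3°) tan(-0.698°) = -0.0063, h₀ = 1.5771 rad.
Bracket: h₀ sin ϕ sin δ + cos ϕ cos δ sin h₀ = 1.5771×-0.45865×-0.01218 + 0.88862×0.99993×0.99998 = 0.008810 + 0.888540 = 0.897350.
Q̄ = (S_0/π) × [bracket] = (1504/π) × 0.897350 = 429.60 W/m².
Daily total = Q̄ × 48.70 h × 3600 s/h = 429.60 × 48.70 × 3600 / 10⁶ = 75.32 MJ/m².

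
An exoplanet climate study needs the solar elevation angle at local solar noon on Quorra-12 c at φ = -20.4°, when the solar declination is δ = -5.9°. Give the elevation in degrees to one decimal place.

At local noon the hour angle is zero, so the zenith angle equals |φ − δ| = |-20.4° − (-5.900°)| = 14.500°.
Elevation = 90° − 14.500° = 75.5°.

75.5°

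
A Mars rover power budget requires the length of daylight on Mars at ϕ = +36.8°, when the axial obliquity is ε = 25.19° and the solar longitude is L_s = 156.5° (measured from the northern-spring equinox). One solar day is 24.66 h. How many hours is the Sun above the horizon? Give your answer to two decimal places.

13.34 h

Solar declination: sin δ = sin ε · sin L_s = sin 25.19° × sin 156.5° = 0.16972, so δ = +9.771°.
cos h₀ = −tan ϕ · tan δ = −tan(+36.8°) × tan(+9.771°) = -0.1288, so h₀ = 1.7000 rad = 97.40°.
Daylight = 2h₀/(2π) × 24.66 h = (1.7000/π) × 24.66 = 13.34 h.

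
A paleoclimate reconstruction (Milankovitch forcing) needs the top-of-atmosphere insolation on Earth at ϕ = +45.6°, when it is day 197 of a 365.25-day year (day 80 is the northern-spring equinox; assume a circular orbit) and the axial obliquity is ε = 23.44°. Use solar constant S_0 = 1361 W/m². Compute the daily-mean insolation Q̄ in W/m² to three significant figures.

Q̄ ≈ 480 W/m²

Solar longitude: L_s = 360° × (197 − 80)/365.25 = 115.318°.
sin δ = sin 23.44° × sin 115.318° = 0.35958, so δ = +21.074°.
cos h₀ = −tan(+45.6°) tan(+21.074°) = -0.3935, h₀ = 1.9752 rad.
Bracket: h₀ sin ϕ sin δ + cos ϕ cos δ sin h₀ = 1.9752×0.71447×0.35958 + 0.69966×0.93311×0.91932 = 0.507447 + 0.600187 = 1.107634.
Q̄ = (S_0/π) × [bracket] = (1361/π) × 1.107634 = 479.8 W/m².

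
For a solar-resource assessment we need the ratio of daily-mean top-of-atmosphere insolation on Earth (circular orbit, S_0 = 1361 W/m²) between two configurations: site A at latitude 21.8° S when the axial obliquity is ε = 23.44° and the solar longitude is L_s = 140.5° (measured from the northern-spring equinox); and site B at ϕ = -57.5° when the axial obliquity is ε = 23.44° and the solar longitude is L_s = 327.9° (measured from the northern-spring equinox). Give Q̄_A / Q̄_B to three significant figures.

Q̄_A / Q̄_B ≈ 0.904

— Configuration A (ϕ=-21.8°):
Solar declination: sin δ = sin ε · sin L_s = sin 23.44° × sin 140.5° = 0.25302, so δ = +14.657°.
cos h₀ = −tan(-21.8°) tan(+14.657°) = 0.1046, h₀ = 1.4660 rad.
Bracket: h₀ sin ϕ sin δ + cos ϕ cos δ sin h₀ = 1.4660×-0.37137×0.25302 + 0.92849×0.96746×0.99451 = -0.137751 + 0.893345 = 0.755594.
Q̄ = (S_0/π) × [bracket] = (1361/π) × 0.755594 = 327.34 W/m².
— Configuration B (ϕ=-57.5°):
Solar declination: sin δ = sin ε · sin L_s = sin 23.44° × sin 327.9° = -0.21138, so δ = -12.203°.
cos h₀ = −tan(-57.5°) tan(-12.203°) = -0.3395, h₀ = 1.9172 rad.
Bracket: h₀ sin ϕ sin δ + cos ϕ cos δ sin h₀ = 1.9172×-0.84339×-0.21138 + 0.53730×0.97740×0.94061 = 0.341790 + 0.493968 = 0.835758.
Q̄ = (S_0/π) × [bracket] = (1361/π) × 0.835758 = 362.07 W/m².
Ratio Q̄_A / Q̄_B = 327.34 / 362.07 = 0.9041.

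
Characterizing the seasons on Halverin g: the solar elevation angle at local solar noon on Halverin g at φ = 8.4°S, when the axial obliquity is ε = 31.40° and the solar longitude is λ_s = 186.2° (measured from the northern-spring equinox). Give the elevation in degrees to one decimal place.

Solar declination: sin δ = sin ε · sin λ_s = sin 31.40° × sin 186.2° = -0.05627, so δ = -3.226°.
At local noon the hour angle is zero, so the zenith angle equals |φ − δ| = |-8.4° − (-3.226°)| = 5.174°.
Elevation = 90° − 5.174° = 84.8°.

84.8°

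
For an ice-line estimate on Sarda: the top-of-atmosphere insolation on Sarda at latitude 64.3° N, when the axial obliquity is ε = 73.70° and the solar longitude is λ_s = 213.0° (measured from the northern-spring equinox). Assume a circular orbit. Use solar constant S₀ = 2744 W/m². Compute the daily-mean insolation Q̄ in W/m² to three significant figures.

Solar declination: sin δ = sin ε · sin λ_s = sin 73.70° × sin 213.0° = -0.52275, so δ = -31.517°.
cos H₀ = −tan(+64.3°) tan(-31.517°) = 1.2741 ≥ 1 ⇒ polar night, H₀ = 0 and Q̄ = 0.

Q̄ ≈ 0.00 W/m²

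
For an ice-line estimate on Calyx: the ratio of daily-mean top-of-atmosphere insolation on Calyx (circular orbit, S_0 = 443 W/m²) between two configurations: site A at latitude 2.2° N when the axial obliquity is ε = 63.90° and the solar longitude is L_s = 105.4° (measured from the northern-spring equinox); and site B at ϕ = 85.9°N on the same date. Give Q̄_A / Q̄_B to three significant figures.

— Configuration A (ϕ=+2.2°):
Solar declination: sin δ = sin ε · sin L_s = sin 63.90° × sin 105.4° = 0.86578, so δ = +59.972°.
cos h₀ = −tan(+2.2°) tan(+59.972°) = -0.0665, h₀ = 1.6373 rad.
Bracket: h₀ sin ϕ sin δ + cos ϕ cos δ sin h₀ = 1.6373×0.03839×0.86578 + 0.99926×0.50042×0.99779 = 0.054419 + 0.498945 = 0.553364.
Q̄ = (S_0/π) × [bracket] = (443/π) × 0.553364 = 78.031 W/m².
— Configuration B (ϕ=+85.9°):
cos h₀ = −tan(+85.9°) tan(+59.972°) = -24.1365 ≤ −1 ⇒ polar day, h₀ = π.
Bracket: h₀ sin ϕ sin δ + cos ϕ cos δ sin h₀ = 3.1416×0.99744×0.86578 + 0.07150×0.50042×0.00000 = 2.712971 + 0.000000 = 2.712971.
Q̄ = (S_0/π) × [bracket] = (443/π) × 2.712971 = 382.56 W/m².
Ratio Q̄_A / Q̄_B = 78.031 / 382.56 = 0.2040.

Q̄_A / Q̄_B ≈ 0.204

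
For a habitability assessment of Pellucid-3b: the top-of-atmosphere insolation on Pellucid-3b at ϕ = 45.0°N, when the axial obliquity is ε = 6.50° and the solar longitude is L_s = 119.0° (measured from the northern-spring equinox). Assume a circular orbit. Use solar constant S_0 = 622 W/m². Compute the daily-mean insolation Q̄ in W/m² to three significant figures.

Q̄ ≈ 162 W/m²

Solar declination: sin δ = sin ε · sin L_s = sin 6.50° × sin 119.0° = 0.09901, so δ = +5.682°.
cos h₀ = −tan(+45.0°) tan(+5.682°) = -0.0995, h₀ = 1.6705 rad.
Bracket: h₀ sin ϕ sin δ + cos ϕ cos δ sin h₀ = 1.6705×0.70711×0.09901 + 0.70711×0.99509×0.99504 = 0.116953 + 0.700148 = 0.817101.
Q̄ = (S_0/π) × [bracket] = (622/π) × 0.817101 = 161.8 W/m².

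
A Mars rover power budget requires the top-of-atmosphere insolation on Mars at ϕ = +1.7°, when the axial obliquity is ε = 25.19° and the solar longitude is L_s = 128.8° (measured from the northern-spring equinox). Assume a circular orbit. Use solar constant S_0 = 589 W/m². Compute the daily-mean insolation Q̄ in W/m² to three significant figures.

Solar declination: sin δ = sin ε · sin L_s = sin 25.19° × sin 128.8° = 0.33170, so δ = +19.372°.
cos h₀ = −tan(+1.7°) tan(+19.372°) = -0.0104, h₀ = 1.5812 rad.
Bracket: h₀ sin ϕ sin δ + cos ϕ cos δ sin h₀ = 1.5812×0.02967×0.33170 + 0.99956×0.94338×0.99995 = 0.015561 + 0.942918 = 0.958479.
Q̄ = (S_0/π) × [bracket] = (589/π) × 0.958479 = 179.7 W/m².

Q̄ ≈ 180 W/m²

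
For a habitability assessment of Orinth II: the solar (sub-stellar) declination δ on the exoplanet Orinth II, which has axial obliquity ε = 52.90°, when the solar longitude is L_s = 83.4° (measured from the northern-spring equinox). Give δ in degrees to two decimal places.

sin δ = sin ε · sin L_s = sin 52.90° × sin 83.4° = 0.792298.
δ = arcsin(0.792298) = +52.40°.

δ = +52.40°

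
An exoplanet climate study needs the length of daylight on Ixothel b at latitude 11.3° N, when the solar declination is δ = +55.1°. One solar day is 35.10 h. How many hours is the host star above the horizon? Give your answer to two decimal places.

cos h₀ = −tan ϕ · tan δ = −tan(+11.3°) × tan(+55.100°) = -0.2864, so h₀ = 1.8613 rad = 106.64°.
Daylight = 2h₀/(2π) × 35.10 h = (1.8613/π) × 35.10 = 20.80 h.

20.80 h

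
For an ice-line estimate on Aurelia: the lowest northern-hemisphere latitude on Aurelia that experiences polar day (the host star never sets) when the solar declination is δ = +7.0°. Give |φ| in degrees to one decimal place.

|φ| = 83.0°

Polar day requires cos H₀ = −tan φ tan δ ≤ −1, i.e. tan φ tan δ ≥ 1.
The boundary is |tan φ| · |tan δ| = 1, so |φ| = 90° − |δ| = 90° − 7.0° = 83.0° in the northern hemisphere.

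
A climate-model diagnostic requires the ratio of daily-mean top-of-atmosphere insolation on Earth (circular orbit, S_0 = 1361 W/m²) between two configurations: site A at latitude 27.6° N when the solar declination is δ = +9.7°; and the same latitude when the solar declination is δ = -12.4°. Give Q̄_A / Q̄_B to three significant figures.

Q̄_A / Q̄_B ≈ 1.40

— Configuration A (ϕ=+27.6°):
cos h₀ = −tan(+27.6°) tan(+9.700°) = -0.0894, h₀ = 1.6603 rad.
Bracket: h₀ sin ϕ sin δ + cos ϕ cos δ sin h₀ = 1.6603×0.46330×0.16849 + 0.88620×0.98570×0.99600 = 0.129605 + 0.870033 = 0.999638.
Q̄ = (S_0/π) × [bracket] = (1361/π) × 0.999638 = 433.06 W/m².
— Configuration B (ϕ=+27.6°):
cos h₀ = −tan(+27.6°) tan(-12.400°) = 0.1149, h₀ = 1.4556 rad.
Bracket: h₀ sin ϕ sin δ + cos ϕ cos δ sin h₀ = 1.4556×0.46330×-0.21474 + 0.88620×0.97667×0.99337 = -0.144816 + 0.859787 = 0.714971.
Q̄ = (S_0/π) × [bracket] = (1361/π) × 0.714971 = 309.74 W/m².
Ratio Q̄_A / Q̄_B = 433.06 / 309.74 = 1.398.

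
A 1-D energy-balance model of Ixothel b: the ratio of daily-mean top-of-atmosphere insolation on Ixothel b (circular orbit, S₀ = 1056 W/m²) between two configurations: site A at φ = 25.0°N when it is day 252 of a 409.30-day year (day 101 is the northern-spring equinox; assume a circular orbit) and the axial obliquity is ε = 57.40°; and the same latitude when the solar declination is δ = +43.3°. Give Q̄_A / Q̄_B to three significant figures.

Q̄_A / Q̄_B ≈ 0.993

— Configuration A (φ=+25.0°):
Solar longitude: λ_s = 360° × (252 − 101)/409.30 = 132.812°.
sin δ = sin 57.40° × sin 132.812° = 0.61801, so δ = +38.171°.
cos H₀ = −tan(+25.0°) tan(+38.171°) = -0.3666, H₀ = 1.9461 rad.
Bracket: H₀ sin φ sin δ + cos φ cos δ sin H₀ = 1.9461×0.42262×0.61801 + 0.90631×0.78617×0.93039 = 0.508289 + 0.662916 = 1.171205.
Q̄ = (S₀/π) × [bracket] = (1056/π) × 1.171205 = 393.68 W/m².
— Configuration B (φ=+25.0°):
cos H₀ = −tan(+25.0°) tan(+43.300°) = -0.4394, H₀ = 2.0258 rad.
Bracket: H₀ sin φ sin δ + cos φ cos δ sin H₀ = 2.0258×0.42262×0.68582 + 0.90631×0.72777×0.89828 = 0.587160 + 0.592492 = 1.179652.
Q̄ = (S₀/π) × [bracket] = (1056/π) × 1.179652 = 396.52 W/m².
Ratio Q̄_A / Q̄_B = 393.68 / 396.52 = 0.9928.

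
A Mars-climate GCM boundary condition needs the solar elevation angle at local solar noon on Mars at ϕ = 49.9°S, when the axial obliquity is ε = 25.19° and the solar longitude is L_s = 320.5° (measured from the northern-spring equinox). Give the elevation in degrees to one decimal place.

55.8°

Solar declination: sin δ = sin ε · sin L_s = sin 25.19° × sin 320.5° = -0.27073, so δ = -15.708°.
At local noon the hour angle is zero, so the zenith angle equals |ϕ − δ| = |-49.9° − (-15.708°)| = 34.192°.
Elevation = 90° − 34.192° = 55.8°.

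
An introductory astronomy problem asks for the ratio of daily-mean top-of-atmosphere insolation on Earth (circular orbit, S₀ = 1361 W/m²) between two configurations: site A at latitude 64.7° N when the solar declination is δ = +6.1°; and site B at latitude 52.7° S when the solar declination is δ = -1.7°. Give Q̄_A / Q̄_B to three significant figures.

— Configuration A (φ=+64.7°):
cos H₀ = −tan(+64.7°) tan(+6.100°) = -0.2261, H₀ = 1.7989 rad.
Bracket: H₀ sin φ sin δ + cos φ cos δ sin H₀ = 1.7989×0.90408×0.10626 + 0.42736×0.99434×0.97411 = 0.172816 + 0.413939 = 0.586755.
Q̄ = (S₀/π) × [bracket] = (1361/π) × 0.586755 = 254.19 W/m².
— Configuration B (φ=-52.7°):
cos H₀ = −tan(-52.7°) tan(-1.700°) = -0.0390, H₀ = 1.6098 rad.
Bracket: H₀ sin φ sin δ + cos φ cos δ sin H₀ = 1.6098×-0.79547×-0.02967 + 0.60599×0.99956×0.99924 = 0.037994 + 0.605263 = 0.643257.
Q̄ = (S₀/π) × [bracket] = (1361/π) × 0.643257 = 278.67 W/m².
Ratio Q̄_A / Q̄_B = 254.19 / 278.67 = 0.9122.

Q̄_A / Q̄_B ≈ 0.912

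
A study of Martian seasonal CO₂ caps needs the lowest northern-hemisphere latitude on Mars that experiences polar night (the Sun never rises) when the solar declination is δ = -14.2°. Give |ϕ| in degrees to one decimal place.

|ϕ| = 75.8°

Polar night requires cos h₀ = −tan ϕ tan δ ≥ 1, i.e. tan ϕ tan δ ≤ −1.
The boundary is |tan ϕ| · |tan δ| = 1, so |ϕ| = 90° − |δ| = 90° − 14.2° = 75.8° in the northern hemisphere.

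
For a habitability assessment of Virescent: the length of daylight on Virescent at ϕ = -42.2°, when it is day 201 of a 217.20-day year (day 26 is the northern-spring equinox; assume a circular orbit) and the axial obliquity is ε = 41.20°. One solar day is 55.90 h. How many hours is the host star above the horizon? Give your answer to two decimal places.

Solar longitude: L_s = 360° × (201 − 26)/217.20 = 290.055°.
sin δ = sin 41.20° × sin 290.055° = -0.61875, so δ = -38.225°.
cos h₀ = −tan ϕ · tan δ = −tan(-42.2°) × tan(-38.225°) = -0.7142, so h₀ = 2.3662 rad = 135.58°.
Daylight = 2h₀/(2π) × 55.90 h = (2.3662/π) × 55.90 = 42.10 h.

42.10 h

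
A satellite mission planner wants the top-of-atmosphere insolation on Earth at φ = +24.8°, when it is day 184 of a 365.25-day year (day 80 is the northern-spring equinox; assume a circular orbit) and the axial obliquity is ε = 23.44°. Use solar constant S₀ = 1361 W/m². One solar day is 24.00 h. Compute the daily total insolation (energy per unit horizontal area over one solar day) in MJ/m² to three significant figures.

Solar longitude: λ_s = 360° × (184 − 80)/365.25 = 102.505°.
sin δ = sin 23.44° × sin 102.505° = 0.38835, so δ = +22.852°.
cos H₀ = −tan(+24.8°) tan(+22.852°) = -0.1947, H₀ = 1.7668 rad.
Bracket: H₀ sin φ sin δ + cos φ cos δ sin H₀ = 1.7668×0.41945×0.38835 + 0.90778×0.92151×0.98086 = 0.287800 + 0.820517 = 1.108317.
Q̄ = (S₀/π) × [bracket] = (1361/π) × 1.108317 = 480.14 W/m².
Daily total = Q̄ × 24.00 h × 3600 s/h = 480.14 × 24.00 × 3600 / 10⁶ = 41.48 MJ/m².

41.5 MJ/m²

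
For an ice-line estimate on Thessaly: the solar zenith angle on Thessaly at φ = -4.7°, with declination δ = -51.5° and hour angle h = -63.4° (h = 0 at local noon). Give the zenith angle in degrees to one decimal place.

θ_z = 70.0°

cos θ_z = sin φ sin δ + cos φ cos δ cos h = 0.064126 + 0.277799 = 0.341925.
θ_z = arccos(0.341925) = 70.0°.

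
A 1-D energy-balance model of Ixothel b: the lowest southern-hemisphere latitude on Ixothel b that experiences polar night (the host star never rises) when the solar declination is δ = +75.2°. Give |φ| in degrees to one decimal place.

|φ| = 14.8°

Polar night requires cos H₀ = −tan φ tan δ ≥ 1, i.e. tan φ tan δ ≤ −1.
The boundary is |tan φ| · |tan δ| = 1, so |φ| = 90° − |δ| = 90° − 75.2° = 14.8° in the southern hemisphere.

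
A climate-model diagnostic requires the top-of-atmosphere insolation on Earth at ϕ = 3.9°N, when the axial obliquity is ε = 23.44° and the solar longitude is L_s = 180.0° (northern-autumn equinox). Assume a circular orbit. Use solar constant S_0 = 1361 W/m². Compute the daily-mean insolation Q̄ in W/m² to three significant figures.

Solar declination: sin δ = sin ε · sin L_s = sin 23.44° × sin 180.0° = 0.00000, so δ = +0.000°.
cos h₀ = −tan(+3.9°) tan(+0.000°) = -0.0000, h₀ = 1.5708 rad.
Bracket: h₀ sin ϕ sin δ + cos ϕ cos δ sin h₀ = 1.5708×0.06802×0.00000 + 0.99768×1.00000×1.00000 = 0.000000 + 0.997680 = 0.997680.
Q̄ = (S_0/π) × [bracket] = (1361/π) × 0.997680 = 432.2 W/m².

Q̄ ≈ 432 W/m²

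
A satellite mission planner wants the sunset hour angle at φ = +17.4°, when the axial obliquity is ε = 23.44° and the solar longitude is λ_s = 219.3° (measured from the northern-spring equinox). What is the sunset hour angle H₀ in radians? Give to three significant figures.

Solar declination: sin δ = sin ε · sin λ_s = sin 23.44° × sin 219.3° = -0.25195, so δ = -14.593°.
cos H₀ = −tan φ · tan δ = −tan(+17.4°) × tan(-14.593°) = 0.0816, so H₀ = 1.4891 rad = 85.32°.

H₀ = 1.49 rad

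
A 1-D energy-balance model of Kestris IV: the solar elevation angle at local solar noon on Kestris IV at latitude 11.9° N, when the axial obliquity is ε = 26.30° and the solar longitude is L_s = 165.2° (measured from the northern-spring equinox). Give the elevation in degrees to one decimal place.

Solar declination: sin δ = sin ε · sin L_s = sin 26.30° × sin 165.2° = 0.11318, so δ = +6.499°.
At local noon the hour angle is zero, so the zenith angle equals |ϕ − δ| = |+11.9° − (+6.499°)| = 5.401°.
Elevation = 90° − 5.401° = 84.6°.

84.6°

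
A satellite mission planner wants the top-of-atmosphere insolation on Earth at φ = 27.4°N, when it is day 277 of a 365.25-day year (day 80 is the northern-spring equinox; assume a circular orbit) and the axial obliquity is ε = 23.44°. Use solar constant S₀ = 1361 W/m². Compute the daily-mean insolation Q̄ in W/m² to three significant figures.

Solar longitude: λ_s = 360° × (277 − 80)/365.25 = 194.168°.
sin δ = sin 23.44° × sin 194.168° = -0.09737, so δ = -5.588°.
cos H₀ = −tan(+27.4°) tan(-5.588°) = 0.0507, H₀ = 1.5201 rad.
Bracket: H₀ sin φ sin δ + cos φ cos δ sin H₀ = 1.5201×0.46020×-0.09737 + 0.88782×0.99525×0.99871 = -0.068115 + 0.882463 = 0.814348.
Q̄ = (S₀/π) × [bracket] = (1361/π) × 0.814348 = 352.8 W/m².

Q̄ ≈ 353 W/m²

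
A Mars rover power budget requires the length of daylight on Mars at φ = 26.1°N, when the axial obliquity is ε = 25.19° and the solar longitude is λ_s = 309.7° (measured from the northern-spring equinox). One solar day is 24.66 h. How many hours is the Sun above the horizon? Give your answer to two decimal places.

10.99 h

Solar declination: sin δ = sin ε · sin λ_s = sin 25.19° × sin 309.7° = -0.32747, so δ = -19.115°.
cos H₀ = −tan φ · tan δ = −tan(+26.1°) × tan(-19.115°) = 0.1698, so H₀ = 1.4002 rad = 80.22°.
Daylight = 2H₀/(2π) × 24.66 h = (1.4002/π) × 24.66 = 10.99 h.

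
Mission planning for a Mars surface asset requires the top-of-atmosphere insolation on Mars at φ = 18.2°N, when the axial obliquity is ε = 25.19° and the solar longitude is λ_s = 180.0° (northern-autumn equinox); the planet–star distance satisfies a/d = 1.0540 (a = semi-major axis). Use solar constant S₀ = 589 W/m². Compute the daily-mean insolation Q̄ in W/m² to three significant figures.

Solar declination: sin δ = sin ε · sin λ_s = sin 25.19° × sin 180.0° = 0.00000, so δ = +0.000°.
cos H₀ = −tan(+18.2°) tan(+0.000°) = -0.0000, H₀ = 1.5708 rad.
Bracket: H₀ sin φ sin δ + cos φ cos δ sin H₀ = 1.5708×0.31233×0.00000 + 0.94997×1.00000×1.00000 = 0.000000 + 0.949970 = 0.949970.
Inverse-square distance factor (a/d)² = 1.0540² = 1.110916.
Q̄ = (S₀/π) × 1.110916 × [bracket] = (589/π) × 1.110916 × 0.949970 = 197.9 W/m².

Q̄ ≈ 198 W/m²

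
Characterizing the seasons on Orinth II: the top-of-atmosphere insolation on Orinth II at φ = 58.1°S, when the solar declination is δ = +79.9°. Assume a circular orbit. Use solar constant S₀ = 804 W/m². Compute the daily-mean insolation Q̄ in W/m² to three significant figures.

Q̄ ≈ 0.00 W/m²

cos H₀ = −tan(-58.1°) tan(+79.900°) = 9.0192 ≥ 1 ⇒ polar night, H₀ = 0 and Q̄ = 0.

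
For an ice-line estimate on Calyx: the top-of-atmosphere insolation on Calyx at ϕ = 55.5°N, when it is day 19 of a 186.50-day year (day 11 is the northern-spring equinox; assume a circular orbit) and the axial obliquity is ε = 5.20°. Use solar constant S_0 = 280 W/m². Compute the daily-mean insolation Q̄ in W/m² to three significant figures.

Q̄ ≈ 53.3 W/m²

Solar longitude: L_s = 360° × (19 − 11)/186.50 = 15.442°.
sin δ = sin 5.20° × sin 15.442° = 0.02413, so δ = +1.383°.
cos h₀ = −tan(+55.5°) tan(+1.383°) = -0.0351, h₀ = 1.6059 rad.
Bracket: h₀ sin ϕ sin δ + cos ϕ cos δ sin h₀ = 1.6059×0.82413×0.02413 + 0.56641×0.99971×0.99938 = 0.031935 + 0.565895 = 0.597830.
Q̄ = (S_0/π) × [bracket] = (280/π) × 0.597830 = 53.28 W/m².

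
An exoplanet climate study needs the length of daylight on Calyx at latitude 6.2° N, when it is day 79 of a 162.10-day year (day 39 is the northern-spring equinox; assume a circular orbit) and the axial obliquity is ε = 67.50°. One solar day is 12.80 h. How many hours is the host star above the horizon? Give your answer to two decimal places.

7.48 h

Solar longitude: λ_s = 360° × (79 − 39)/162.10 = 88.834°.
sin δ = sin 67.50° × sin 88.834° = 0.92369, so δ = +67.471°.
cos H₀ = −tan φ · tan δ = −tan(+6.2°) × tan(+67.471°) = -0.2619, so H₀ = 1.8358 rad = 105.18°.
Daylight = 2H₀/(2π) × 12.80 h = (1.8358/π) × 12.80 = 7.48 h.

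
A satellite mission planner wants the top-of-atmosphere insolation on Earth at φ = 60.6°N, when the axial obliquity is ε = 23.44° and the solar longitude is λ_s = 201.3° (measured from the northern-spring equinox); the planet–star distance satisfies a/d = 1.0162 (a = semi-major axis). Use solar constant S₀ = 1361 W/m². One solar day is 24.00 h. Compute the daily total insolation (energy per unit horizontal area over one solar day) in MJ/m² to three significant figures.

Solar declination: sin δ = sin ε · sin λ_s = sin 23.44° × sin 201.3° = -0.14450, so δ = -8.308°.
cos H₀ = −tan(+60.6°) tan(-8.308°) = 0.2592, H₀ = 1.3086 rad.
Bracket: H₀ sin φ sin δ + cos φ cos δ sin H₀ = 1.3086×0.87121×-0.14450 + 0.49090×0.98951×0.96583 = -0.164739 + 0.469152 = 0.304413.
Inverse-square distance factor (a/d)² = 1.0162² = 1.032662.
Q̄ = (S₀/π) × 1.032662 × [bracket] = (1361/π) × 1.032662 × 0.304413 = 136.19 W/m².
Daily total = Q̄ × 24.00 h × 3600 s/h = 136.19 × 24.00 × 3600 / 10⁶ = 11.77 MJ/m².

11.8 MJ/m²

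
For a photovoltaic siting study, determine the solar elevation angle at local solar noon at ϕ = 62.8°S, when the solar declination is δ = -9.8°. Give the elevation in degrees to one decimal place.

37.0°

At local noon the hour angle is zero, so the zenith angle equals |ϕ − δ| = |-62.8° − (-9.800°)| = 53.000°.
Elevation = 90° − 53.000° = 37.0°.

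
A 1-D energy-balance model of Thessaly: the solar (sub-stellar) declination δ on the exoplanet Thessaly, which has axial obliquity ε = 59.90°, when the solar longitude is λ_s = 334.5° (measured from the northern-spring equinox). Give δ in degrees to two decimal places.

sin δ = sin ε · sin λ_s = sin 59.90° × sin 334.5° = -0.372457.
δ = arcsin(-0.372457) = -21.87°.

δ = -21.87°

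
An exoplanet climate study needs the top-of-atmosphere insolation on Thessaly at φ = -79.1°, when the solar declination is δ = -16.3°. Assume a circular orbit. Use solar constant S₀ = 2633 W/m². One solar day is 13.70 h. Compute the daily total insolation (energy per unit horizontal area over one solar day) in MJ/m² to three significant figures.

cos H₀ = −tan(-79.1°) tan(-16.300°) = -1.5185 ≤ −1 ⇒ polar day, H₀ = π.
Bracket: H₀ sin φ sin δ + cos φ cos δ sin H₀ = 3.1416×-0.98196×-0.28067 + 0.18910×0.95981×0.00000 = 0.865846 + 0.000000 = 0.865846.
Q̄ = (S₀/π) × [bracket] = (2633/π) × 0.865846 = 725.67 W/m².
Daily total = Q̄ × 13.70 h × 3600 s/h = 725.67 × 13.70 × 3600 / 10⁶ = 35.79 MJ/m².

35.8 MJ/m²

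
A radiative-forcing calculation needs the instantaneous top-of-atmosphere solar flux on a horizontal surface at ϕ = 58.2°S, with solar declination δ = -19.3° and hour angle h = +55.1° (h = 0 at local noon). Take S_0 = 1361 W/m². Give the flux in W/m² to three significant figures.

cos θ_z = sin ϕ sin δ + cos ϕ cos δ cos h = 0.280902 + 0.284552 = 0.565454.
Flux = S_0 · cos θ_z = 1361 × 0.565454 = 769.6 W/m².

770 W/m²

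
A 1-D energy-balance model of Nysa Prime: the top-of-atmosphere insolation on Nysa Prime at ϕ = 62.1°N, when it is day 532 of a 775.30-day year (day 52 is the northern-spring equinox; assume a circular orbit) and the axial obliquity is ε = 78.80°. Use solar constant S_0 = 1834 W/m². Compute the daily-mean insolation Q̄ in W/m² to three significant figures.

Solar longitude: L_s = 360° × (532 − 52)/775.30 = 222.881°.
sin δ = sin 78.80° × sin 222.881° = -0.66752, so δ = -41.876°.
cos h₀ = −tan(+62.1°) tan(-41.876°) = 1.6932 ≥ 1 ⇒ polar night, h₀ = 0 and Q̄ = 0.

Q̄ ≈ 0.00 W/m²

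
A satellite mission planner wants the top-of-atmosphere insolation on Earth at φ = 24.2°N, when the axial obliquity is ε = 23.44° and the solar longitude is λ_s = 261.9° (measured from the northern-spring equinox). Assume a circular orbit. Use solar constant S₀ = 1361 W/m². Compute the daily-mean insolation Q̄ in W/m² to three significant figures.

Solar declination: sin δ = sin ε · sin λ_s = sin 23.44° × sin 261.9° = -0.39382, so δ = -23.192°.
cos H₀ = −tan(+24.2°) tan(-23.192°) = 0.1926, H₀ = 1.3770 rad.
Bracket: H₀ sin φ sin δ + cos φ cos δ sin H₀ = 1.3770×0.40992×-0.39382 + 0.91212×0.91919×0.98129 = -0.222296 + 0.822725 = 0.600429.
Q̄ = (S₀/π) × [bracket] = (1361/π) × 0.600429 = 260.1 W/m².

Q̄ ≈ 260 W/m²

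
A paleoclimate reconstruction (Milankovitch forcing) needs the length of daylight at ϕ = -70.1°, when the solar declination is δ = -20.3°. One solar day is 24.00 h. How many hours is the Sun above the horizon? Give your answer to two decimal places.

24.00 h

Sunrise equation: cos h₀ = −tan ϕ · tan δ = -1.0219 ≤ −1, so the Sun never sets (polar day) and h₀ = π.
Daylight = 2h₀/(2π) × 24.00 h = (3.1416/π) × 24.00 = 24.00 h.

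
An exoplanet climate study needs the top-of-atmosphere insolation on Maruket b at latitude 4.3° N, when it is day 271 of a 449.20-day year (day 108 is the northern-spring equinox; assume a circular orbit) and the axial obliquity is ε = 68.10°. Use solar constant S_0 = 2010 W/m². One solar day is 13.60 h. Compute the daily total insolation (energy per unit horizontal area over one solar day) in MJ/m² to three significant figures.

24.8 MJ/m²

Solar longitude: L_s = 360° × (271 − 108)/449.20 = 130.632°.
sin δ = sin 68.10° × sin 130.632° = 0.70414, so δ = +44.760°.
cos h₀ = −tan(+4.3°) tan(+44.760°) = -0.0746, h₀ = 1.6454 rad.
Bracket: h₀ sin ϕ sin δ + cos ϕ cos δ sin h₀ = 1.6454×0.07498×0.70414 + 0.99719×0.71006×0.99722 = 0.086871 + 0.706096 = 0.792967.
Q̄ = (S_0/π) × [bracket] = (2010/π) × 0.792967 = 507.34 W/m².
Daily total = Q̄ × 13.60 h × 3600 s/h = 507.34 × 13.60 × 3600 / 10⁶ = 24.84 MJ/m².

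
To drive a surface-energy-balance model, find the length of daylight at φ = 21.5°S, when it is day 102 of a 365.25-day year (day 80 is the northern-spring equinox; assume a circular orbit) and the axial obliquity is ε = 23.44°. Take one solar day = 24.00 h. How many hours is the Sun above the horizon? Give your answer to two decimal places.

11.55 h

Solar longitude: λ_s = 360° × (102 − 80)/365.25 = 21.684°.
sin δ = sin 23.44° × sin 21.684° = 0.14698, so δ = +8.452°.
cos H₀ = −tan φ · tan δ = −tan(-21.5°) × tan(+8.452°) = 0.0585, so H₀ = 1.5122 rad = 86.64°.
Daylight = 2H₀/(2π) × 24.00 h = (1.5122/π) × 24.00 = 11.55 h.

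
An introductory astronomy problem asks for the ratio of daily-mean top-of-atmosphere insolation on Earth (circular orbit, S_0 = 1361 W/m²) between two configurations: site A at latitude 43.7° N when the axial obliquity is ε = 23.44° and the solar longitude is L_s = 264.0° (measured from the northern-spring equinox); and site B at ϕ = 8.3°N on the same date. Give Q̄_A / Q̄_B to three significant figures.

Q̄_A / Q̄_B ≈ 0.355

— Configuration A (ϕ=+43.7°):
Solar declination: sin δ = sin ε · sin L_s = sin 23.44° × sin 264.0° = -0.39561, so δ = -23.304°.
cos h₀ = −tan(+43.7°) tan(-23.304°) = 0.4116, h₀ = 1.1465 rad.
Bracket: h₀ sin ϕ sin δ + cos ϕ cos δ sin h₀ = 1.1465×0.69088×-0.39561 + 0.72297×0.91842×0.91135 = -0.313360 + 0.605127 = 0.291767.
Q̄ = (S_0/π) × [bracket] = (1361/π) × 0.291767 = 126.40 W/m².
— Configuration B (ϕ=+8.3°):
cos h₀ = −tan(+8.3°) tan(-23.304°) = 0.0628, h₀ = 1.5079 rad.
Bracket: h₀ sin ϕ sin δ + cos ϕ cos δ sin h₀ = 1.5079×0.14436×-0.39561 + 0.98953×0.91842×0.99802 = -0.086117 + 0.907005 = 0.820888.
Q̄ = (S_0/π) × [bracket] = (1361/π) × 0.820888 = 355.62 W/m².
Ratio Q̄_A / Q̄_B = 126.40 / 355.62 = 0.3554.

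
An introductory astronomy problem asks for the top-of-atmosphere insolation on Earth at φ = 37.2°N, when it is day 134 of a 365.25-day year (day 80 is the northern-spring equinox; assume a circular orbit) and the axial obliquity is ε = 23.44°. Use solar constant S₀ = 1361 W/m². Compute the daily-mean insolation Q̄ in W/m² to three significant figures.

Solar longitude: λ_s = 360° × (134 − 80)/365.25 = 53.224°.
sin δ = sin 23.44° × sin 53.224° = 0.31862, so δ = +18.580°.
cos H₀ = −tan(+37.2°) tan(+18.580°) = -0.2551, H₀ = 1.8288 rad.
Bracket: H₀ sin φ sin δ + cos φ cos δ sin H₀ = 1.8288×0.60460×0.31862 + 0.79653×0.94788×0.96690 = 0.352296 + 0.730024 = 1.082320.
Q̄ = (S₀/π) × [bracket] = (1361/π) × 1.082320 = 468.9 W/m².

Q̄ ≈ 469 W/m²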